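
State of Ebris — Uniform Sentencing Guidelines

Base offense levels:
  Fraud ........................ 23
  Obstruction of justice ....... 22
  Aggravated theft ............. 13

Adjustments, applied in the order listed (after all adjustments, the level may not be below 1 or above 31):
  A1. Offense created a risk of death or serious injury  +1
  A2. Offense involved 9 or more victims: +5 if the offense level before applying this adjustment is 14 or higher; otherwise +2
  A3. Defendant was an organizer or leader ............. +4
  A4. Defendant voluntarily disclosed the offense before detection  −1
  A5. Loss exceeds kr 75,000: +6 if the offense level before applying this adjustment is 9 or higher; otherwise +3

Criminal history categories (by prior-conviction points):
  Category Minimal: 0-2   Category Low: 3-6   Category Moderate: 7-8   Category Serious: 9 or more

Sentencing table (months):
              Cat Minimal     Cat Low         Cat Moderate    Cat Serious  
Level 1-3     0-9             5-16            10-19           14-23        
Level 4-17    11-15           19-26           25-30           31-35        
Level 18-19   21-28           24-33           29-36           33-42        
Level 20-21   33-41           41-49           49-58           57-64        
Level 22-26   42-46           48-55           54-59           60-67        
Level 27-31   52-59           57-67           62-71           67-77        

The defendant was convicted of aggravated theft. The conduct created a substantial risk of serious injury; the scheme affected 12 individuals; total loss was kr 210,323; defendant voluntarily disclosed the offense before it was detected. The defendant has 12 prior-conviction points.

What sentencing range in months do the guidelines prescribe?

Base offense level for aggravated theft: 13.
A1 applies: 13 + 1 = 14.
A2 applies (level before this adjustment is 14 ≥ 14, so +5): 14 + 5 = 19.
A4 applies: 19 − 1 = 18.
A5 applies (level before this adjustment is 18 ≥ 9, so +6): 18 + 6 = 24.
Final offense level: 24.
Criminal history: 12 prior points → Category Serious (9+).
Level 24 falls in the 22-26 band.
Grid: Level 22-26 × Category Serious = 60-67 months.

60-67 months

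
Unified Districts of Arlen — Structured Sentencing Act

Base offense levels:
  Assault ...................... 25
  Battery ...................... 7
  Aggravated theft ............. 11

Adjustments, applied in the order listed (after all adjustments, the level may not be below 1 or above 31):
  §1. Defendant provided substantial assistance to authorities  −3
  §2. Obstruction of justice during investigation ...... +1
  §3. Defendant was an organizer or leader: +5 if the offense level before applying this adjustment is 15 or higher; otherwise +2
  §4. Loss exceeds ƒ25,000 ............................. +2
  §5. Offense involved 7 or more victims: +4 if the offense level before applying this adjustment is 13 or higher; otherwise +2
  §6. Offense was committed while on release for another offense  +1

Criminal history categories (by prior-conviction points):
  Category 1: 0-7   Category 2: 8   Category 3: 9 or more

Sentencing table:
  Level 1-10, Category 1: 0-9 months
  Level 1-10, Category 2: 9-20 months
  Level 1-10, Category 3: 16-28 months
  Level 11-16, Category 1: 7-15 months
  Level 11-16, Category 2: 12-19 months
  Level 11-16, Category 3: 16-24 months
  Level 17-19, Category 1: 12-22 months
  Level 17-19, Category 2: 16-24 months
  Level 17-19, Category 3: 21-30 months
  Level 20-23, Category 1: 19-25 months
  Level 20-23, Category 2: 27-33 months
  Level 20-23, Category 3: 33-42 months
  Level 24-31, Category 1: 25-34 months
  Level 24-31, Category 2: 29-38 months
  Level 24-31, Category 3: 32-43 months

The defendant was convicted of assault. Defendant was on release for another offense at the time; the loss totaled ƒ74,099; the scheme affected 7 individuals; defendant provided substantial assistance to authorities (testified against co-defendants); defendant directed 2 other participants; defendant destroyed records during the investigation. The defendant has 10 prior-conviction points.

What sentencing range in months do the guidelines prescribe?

32-43 months

Base offense level for assault: 25.
§1 applies: 25 − 3 = 22.
§2 applies: 22 + 1 = 23.
§3 applies (level before this adjustment is 23 ≥ 15, so +5): 23 + 5 = 28.
§4 applies: 28 + 2 = 30.
§5 applies (level before this adjustment is 30 ≥ 13, so +4): 30 + 4 = 34.
§6 applies: 34 + 1 = 35.
Level 35 exceeds the maximum of 31; capped at 31.
Final offense level: 31.
Criminal history: 10 prior points → Category 3 (9+).
Level 31 falls in the 24-31 band.
Grid: Level 24-31 × Category 3 = 32-43 months.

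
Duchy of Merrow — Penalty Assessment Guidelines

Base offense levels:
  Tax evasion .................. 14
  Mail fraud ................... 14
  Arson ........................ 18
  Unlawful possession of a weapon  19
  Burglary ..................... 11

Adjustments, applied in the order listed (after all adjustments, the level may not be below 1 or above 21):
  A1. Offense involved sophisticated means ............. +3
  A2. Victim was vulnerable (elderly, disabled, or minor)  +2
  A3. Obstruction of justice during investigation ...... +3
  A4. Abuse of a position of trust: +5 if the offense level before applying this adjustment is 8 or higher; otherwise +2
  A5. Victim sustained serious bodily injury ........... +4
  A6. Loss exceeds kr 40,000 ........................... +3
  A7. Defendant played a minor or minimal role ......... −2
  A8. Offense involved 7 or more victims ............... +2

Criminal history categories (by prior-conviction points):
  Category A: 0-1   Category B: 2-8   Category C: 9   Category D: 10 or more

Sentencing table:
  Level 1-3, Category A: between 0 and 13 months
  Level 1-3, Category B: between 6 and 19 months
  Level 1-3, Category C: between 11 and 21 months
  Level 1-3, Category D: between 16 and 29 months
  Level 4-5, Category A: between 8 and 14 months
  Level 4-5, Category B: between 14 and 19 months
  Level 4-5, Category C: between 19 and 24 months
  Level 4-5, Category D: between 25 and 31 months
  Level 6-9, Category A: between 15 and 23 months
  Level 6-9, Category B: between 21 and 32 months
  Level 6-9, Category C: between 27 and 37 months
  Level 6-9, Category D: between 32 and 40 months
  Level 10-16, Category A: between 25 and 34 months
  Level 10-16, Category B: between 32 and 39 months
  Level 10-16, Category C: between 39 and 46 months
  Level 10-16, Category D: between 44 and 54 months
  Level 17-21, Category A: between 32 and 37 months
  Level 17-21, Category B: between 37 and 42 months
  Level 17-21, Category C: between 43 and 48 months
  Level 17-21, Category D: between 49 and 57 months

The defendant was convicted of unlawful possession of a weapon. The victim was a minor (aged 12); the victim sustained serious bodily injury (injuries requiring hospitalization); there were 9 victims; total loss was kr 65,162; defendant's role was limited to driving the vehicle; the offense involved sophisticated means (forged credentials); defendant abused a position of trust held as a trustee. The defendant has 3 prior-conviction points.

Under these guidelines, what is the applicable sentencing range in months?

37-42 months

Base offense level for unlawful possession of a weapon: 19.
A1 applies: 19 + 3 = 22.
A2 applies: 22 + 2 = 24.
A4 applies (level before this adjustment is 24 ≥ 8, so +5): 24 + 5 = 29.
A5 applies: 29 + 4 = 33.
A6 applies: 33 + 3 = 36.
A7 applies: 36 − 2 = 34.
A8 applies: 34 + 2 = 36.
Level 36 exceeds the maximum of 21; capped at 21.
Final offense level: 21.
Criminal history: 3 prior points → Category B (2-8).
Level 21 falls in the 17-21 band.
Grid: Level 17-21 × Category B = 37-42 months.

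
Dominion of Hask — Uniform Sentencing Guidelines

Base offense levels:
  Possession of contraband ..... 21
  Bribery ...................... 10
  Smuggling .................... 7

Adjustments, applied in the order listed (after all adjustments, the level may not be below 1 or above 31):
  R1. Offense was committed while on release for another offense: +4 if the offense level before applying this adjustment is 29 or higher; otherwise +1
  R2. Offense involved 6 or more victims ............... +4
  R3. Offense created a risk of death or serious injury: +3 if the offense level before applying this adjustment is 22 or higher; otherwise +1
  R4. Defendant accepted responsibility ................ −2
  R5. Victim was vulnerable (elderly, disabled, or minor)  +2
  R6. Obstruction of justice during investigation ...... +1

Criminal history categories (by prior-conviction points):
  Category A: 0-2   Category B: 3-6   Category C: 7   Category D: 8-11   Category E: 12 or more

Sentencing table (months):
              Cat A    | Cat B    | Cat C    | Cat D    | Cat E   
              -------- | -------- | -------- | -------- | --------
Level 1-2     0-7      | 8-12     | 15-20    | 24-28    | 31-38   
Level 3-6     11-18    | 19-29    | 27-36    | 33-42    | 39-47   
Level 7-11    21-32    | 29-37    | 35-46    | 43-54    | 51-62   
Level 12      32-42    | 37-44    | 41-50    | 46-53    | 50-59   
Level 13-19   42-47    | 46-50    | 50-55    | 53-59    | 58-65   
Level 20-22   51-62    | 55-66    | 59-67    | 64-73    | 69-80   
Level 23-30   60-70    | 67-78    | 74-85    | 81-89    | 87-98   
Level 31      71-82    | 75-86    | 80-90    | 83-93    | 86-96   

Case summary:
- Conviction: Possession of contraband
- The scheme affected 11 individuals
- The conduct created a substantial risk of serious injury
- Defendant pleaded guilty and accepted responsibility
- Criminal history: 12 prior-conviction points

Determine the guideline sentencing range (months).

87-98 months

Base offense level for possession of contraband: 21.
R2 applies: 21 + 4 = 25.
R3 applies (level before this adjustment is 25 ≥ 22, so +3): 25 + 3 = 28.
R4 applies: 28 − 2 = 26.
R6 does not apply.
Final offense level: 26.
Criminal history: 12 prior points → Category E (12+).
Level 26 falls in the 23-30 band.
Grid: Level 23-30 × Category E = 87-98 months.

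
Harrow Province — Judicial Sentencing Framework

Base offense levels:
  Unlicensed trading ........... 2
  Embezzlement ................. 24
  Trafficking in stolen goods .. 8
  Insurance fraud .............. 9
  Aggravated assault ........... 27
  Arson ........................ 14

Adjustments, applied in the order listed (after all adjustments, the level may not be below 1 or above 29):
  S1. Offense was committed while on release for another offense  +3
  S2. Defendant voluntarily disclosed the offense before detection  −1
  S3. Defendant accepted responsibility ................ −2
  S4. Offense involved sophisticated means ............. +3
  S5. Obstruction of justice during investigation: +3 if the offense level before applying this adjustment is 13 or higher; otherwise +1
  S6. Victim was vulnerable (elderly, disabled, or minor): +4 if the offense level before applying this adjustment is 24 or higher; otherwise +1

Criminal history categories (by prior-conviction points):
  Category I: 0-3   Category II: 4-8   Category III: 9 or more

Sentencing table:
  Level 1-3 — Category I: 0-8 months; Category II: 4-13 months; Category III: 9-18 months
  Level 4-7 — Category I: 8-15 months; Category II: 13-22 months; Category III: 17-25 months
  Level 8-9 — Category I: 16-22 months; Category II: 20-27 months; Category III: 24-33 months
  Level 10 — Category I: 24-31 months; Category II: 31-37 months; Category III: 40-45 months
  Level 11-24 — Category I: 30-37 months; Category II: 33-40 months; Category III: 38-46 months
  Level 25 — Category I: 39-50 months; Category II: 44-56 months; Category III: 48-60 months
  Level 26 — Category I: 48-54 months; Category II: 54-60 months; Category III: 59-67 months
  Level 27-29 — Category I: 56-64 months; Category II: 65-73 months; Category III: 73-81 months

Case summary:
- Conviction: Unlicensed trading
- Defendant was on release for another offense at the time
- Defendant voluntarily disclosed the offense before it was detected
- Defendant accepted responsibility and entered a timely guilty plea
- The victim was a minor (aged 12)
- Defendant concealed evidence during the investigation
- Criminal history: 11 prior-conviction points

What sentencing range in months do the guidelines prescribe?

17-25 months

Base offense level for unlicensed trading: 2.
S1 applies: 2 + 3 = 5.
S2 applies: 5 − 1 = 4.
S3 applies: 4 − 2 = 2.
S5 applies (level before this adjustment is 2 < 13, so +1): 2 + 1 = 3.
S6 applies (level before this adjustment is 3 < 24, so +1): 3 + 1 = 4.
Final offense level: 4.
Criminal history: 11 prior points → Category III (9+).
Level 4 falls in the 4-7 band.
Grid: Level 4-7 × Category III = 17-25 months.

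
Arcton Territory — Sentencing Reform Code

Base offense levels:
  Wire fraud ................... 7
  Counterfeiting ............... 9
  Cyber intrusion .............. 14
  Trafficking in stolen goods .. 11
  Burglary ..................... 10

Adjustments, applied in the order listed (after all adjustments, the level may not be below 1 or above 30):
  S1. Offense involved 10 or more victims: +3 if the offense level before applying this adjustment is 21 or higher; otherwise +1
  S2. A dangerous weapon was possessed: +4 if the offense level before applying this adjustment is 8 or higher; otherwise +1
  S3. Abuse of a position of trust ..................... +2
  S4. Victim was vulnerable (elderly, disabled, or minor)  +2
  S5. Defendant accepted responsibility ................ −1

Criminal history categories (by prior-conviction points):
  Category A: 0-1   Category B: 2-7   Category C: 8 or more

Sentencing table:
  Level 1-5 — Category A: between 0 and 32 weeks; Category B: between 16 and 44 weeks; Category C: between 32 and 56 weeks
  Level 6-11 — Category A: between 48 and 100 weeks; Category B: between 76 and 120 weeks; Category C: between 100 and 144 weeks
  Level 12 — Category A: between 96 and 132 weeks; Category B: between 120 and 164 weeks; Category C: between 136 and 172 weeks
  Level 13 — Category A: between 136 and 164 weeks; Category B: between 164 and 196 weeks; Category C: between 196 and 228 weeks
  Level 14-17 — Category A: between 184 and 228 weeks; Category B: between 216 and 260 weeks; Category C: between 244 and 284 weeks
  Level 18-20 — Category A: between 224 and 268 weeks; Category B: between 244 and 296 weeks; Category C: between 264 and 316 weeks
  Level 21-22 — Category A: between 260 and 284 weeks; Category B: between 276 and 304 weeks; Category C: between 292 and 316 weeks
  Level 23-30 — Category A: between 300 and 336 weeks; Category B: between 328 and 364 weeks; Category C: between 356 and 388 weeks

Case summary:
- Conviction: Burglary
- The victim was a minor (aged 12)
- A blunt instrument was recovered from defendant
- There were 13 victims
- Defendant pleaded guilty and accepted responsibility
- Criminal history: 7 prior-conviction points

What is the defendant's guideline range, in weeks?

216-260 weeks

Base offense level for burglary: 10.
S1 applies (level before this adjustment is 10 < 21, so +1): 10 + 1 = 11.
S2 applies (level before this adjustment is 11 ≥ 8, so +4): 11 + 4 = 15.
S4 applies: 15 + 2 = 17.
S5 applies: 17 − 1 = 16.
Final offense level: 16.
Criminal history: 7 prior points → Category B (2-7).
Level 16 falls in the 14-17 band.
Grid: Level 14-17 × Category B = 216-260 weeks.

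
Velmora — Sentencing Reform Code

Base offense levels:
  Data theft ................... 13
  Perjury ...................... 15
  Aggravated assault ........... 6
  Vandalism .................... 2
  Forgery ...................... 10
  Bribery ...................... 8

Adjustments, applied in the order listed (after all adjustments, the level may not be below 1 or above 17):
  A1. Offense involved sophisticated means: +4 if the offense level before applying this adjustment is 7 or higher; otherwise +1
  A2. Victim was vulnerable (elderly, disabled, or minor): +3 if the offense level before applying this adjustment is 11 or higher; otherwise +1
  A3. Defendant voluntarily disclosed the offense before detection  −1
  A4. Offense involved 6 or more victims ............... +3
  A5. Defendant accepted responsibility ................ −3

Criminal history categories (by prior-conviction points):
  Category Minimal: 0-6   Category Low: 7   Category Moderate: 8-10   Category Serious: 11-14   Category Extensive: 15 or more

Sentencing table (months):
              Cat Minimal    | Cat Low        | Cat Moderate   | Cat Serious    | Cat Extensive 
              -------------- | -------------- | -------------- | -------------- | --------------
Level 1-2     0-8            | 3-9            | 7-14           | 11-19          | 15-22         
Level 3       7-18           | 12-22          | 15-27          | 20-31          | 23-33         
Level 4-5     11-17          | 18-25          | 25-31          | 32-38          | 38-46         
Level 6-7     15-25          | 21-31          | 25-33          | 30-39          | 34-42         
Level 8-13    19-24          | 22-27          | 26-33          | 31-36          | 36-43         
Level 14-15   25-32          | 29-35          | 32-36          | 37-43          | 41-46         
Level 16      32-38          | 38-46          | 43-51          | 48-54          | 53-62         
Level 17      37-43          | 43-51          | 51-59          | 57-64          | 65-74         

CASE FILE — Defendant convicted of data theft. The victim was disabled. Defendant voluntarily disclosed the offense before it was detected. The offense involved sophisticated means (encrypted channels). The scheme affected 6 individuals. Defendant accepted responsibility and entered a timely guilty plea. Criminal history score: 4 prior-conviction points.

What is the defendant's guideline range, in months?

37-43 months

Base offense level for data theft: 13.
A1 applies (level before this adjustment is 13 ≥ 7, so +4): 13 + 4 = 17.
A2 applies (level before this adjustment is 17 ≥ 11, so +3): 17 + 3 = 20.
A3 applies: 20 − 1 = 19.
A4 applies: 19 + 3 = 22.
A5 applies: 22 − 3 = 19.
Level 19 exceeds the maximum of 17; capped at 17.
Final offense level: 17.
Criminal history: 4 prior points → Category Minimal (0-6).
Level 17 falls in the 17 band.
Grid: Level 17 × Category Minimal = 37-43 months.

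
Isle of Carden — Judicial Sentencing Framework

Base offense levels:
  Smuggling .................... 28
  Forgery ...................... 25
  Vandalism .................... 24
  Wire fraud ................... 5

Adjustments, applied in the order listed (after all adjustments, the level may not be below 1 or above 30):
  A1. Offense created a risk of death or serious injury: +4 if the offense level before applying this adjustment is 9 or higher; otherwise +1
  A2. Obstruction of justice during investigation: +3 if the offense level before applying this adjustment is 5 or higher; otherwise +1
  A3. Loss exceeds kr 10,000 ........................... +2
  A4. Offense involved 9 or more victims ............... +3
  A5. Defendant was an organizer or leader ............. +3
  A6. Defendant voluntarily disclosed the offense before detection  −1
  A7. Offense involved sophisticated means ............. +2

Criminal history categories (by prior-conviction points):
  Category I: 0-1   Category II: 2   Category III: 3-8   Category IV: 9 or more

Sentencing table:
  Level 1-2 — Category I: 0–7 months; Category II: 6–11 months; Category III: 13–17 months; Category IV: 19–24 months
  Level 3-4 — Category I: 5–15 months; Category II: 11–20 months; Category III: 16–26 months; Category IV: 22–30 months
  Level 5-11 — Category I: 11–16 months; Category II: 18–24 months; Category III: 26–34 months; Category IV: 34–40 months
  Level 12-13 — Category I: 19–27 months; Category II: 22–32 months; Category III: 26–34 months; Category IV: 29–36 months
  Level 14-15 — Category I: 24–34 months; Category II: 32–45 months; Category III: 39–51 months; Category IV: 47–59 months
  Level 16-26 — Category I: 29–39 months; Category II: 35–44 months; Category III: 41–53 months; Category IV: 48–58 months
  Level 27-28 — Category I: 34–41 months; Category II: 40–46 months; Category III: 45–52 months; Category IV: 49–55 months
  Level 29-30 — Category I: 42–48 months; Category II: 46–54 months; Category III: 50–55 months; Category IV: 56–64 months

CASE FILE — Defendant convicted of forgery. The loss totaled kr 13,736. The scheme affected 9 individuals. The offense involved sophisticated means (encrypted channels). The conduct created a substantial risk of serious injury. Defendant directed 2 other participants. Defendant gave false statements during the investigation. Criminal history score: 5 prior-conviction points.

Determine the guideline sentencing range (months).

Base offense level for forgery: 25.
A1 applies (level before this adjustment is 25 ≥ 9, so +4): 25 + 4 = 29.
A2 applies (level before this adjustment is 29 ≥ 5, so +3): 29 + 3 = 32.
A3 applies: 32 + 2 = 34.
A4 applies: 34 + 3 = 37.
A5 applies: 37 + 3 = 40.
A7 applies: 40 + 2 = 42.
Level 42 exceeds the maximum of 30; capped at 30.
Final offense level: 30.
Criminal history: 5 prior points → Category III (3-8).
Level 30 falls in the 29-30 band.
Grid: Level 29-30 × Category III = 50-55 months.

50-55 months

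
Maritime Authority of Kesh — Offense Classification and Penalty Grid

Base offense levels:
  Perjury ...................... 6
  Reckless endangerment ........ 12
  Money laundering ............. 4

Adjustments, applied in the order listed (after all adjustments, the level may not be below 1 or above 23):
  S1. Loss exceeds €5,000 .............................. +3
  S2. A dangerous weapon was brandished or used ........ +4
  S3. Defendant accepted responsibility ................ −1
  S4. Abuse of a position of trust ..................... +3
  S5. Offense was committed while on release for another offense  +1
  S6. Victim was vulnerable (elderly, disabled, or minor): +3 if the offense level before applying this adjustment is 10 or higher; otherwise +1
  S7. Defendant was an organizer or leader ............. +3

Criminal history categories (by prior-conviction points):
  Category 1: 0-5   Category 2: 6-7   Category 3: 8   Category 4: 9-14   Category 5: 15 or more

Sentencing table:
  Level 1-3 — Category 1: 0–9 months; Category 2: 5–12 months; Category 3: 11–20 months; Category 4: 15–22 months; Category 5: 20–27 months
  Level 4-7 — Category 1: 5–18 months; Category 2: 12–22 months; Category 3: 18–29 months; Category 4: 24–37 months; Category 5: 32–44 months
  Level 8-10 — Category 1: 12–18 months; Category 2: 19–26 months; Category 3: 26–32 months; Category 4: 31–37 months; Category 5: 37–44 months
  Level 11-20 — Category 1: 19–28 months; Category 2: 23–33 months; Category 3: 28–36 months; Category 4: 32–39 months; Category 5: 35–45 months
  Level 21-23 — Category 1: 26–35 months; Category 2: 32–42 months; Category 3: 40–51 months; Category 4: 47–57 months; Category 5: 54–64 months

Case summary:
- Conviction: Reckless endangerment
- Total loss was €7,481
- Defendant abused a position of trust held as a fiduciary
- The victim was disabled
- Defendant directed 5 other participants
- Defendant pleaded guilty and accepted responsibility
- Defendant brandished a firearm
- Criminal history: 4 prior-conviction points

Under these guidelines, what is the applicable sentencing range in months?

Base offense level for reckless endangerment: 12.
S1 applies: 12 + 3 = 15.
S2 applies: 15 + 4 = 19.
S3 applies: 19 − 1 = 18.
S4 applies: 18 + 3 = 21.
S5 does not apply.
S6 applies (level before this adjustment is 21 ≥ 10, so +3): 21 + 3 = 24.
S7 applies: 24 + 3 = 27.
Level 27 exceeds the maximum of 23; capped at 23.
Final offense level: 23.
Criminal history: 4 prior points → Category 1 (0-5).
Level 23 falls in the 21-23 band.
Grid: Level 21-23 × Category 1 = 26-35 months.

26-35 months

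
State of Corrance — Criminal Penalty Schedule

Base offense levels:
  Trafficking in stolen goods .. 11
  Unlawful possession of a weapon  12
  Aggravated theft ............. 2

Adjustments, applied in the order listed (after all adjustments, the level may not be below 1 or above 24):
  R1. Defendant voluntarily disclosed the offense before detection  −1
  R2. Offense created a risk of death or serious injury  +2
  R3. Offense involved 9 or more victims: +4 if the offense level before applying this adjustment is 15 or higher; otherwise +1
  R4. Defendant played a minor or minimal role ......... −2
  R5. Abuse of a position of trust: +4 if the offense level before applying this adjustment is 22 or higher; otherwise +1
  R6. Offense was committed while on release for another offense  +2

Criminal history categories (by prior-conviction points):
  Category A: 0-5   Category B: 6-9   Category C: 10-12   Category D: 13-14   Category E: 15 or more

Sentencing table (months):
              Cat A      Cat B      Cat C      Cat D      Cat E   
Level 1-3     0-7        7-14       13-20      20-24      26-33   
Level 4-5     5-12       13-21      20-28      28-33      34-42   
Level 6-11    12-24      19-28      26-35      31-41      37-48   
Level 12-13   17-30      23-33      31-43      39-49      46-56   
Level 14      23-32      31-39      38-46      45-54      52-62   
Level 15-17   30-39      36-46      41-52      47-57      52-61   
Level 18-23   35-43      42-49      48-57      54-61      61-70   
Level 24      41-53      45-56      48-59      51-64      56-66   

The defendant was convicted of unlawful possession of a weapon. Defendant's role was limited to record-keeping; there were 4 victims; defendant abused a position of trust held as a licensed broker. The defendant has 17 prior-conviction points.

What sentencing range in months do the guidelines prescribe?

37-48 months

Base offense level for unlawful possession of a weapon: 12.
R4 applies: 12 − 2 = 10.
R5 applies (level before this adjustment is 10 < 22, so +1): 10 + 1 = 11.
R6 does not apply.
Final offense level: 11.
Criminal history: 17 prior points → Category E (15+).
Level 11 falls in the 6-11 band.
Grid: Level 6-11 × Category E = 37-48 months.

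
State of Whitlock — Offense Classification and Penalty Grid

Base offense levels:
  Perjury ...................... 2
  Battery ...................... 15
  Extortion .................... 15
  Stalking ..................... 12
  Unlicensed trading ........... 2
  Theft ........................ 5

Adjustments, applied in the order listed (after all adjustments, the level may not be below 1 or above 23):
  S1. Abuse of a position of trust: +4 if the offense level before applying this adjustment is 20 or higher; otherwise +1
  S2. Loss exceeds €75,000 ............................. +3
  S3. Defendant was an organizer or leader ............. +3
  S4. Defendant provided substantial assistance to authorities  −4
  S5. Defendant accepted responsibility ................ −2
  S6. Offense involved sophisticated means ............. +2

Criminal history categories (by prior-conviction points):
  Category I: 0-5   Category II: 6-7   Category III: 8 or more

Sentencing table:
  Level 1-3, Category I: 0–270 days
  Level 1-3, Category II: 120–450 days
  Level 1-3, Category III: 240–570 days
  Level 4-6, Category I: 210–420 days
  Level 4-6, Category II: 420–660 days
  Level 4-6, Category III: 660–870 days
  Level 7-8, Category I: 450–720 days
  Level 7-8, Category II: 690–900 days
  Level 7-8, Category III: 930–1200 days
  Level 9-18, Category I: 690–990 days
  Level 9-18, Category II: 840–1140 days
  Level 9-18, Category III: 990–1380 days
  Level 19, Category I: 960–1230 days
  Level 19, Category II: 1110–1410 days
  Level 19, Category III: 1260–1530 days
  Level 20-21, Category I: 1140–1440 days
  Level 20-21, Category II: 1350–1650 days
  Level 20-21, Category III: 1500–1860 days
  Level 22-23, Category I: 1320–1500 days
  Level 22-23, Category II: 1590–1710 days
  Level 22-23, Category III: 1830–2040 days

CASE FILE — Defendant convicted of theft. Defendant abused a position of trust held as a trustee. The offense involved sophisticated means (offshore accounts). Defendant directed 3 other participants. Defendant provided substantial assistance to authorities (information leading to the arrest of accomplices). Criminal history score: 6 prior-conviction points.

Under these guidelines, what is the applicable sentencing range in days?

690-900 days

Base offense level for theft: 5.
S1 applies (level before this adjustment is 5 < 20, so +1): 5 + 1 = 6.
S2 does not apply.
S3 applies: 6 + 3 = 9.
S4 applies: 9 − 4 = 5.
S5 does not apply.
S6 applies: 5 + 2 = 7.
Final offense level: 7.
Criminal history: 6 prior points → Category II (6-7).
Level 7 falls in the 7-8 band.
Grid: Level 7-8 × Category II = 690-900 days.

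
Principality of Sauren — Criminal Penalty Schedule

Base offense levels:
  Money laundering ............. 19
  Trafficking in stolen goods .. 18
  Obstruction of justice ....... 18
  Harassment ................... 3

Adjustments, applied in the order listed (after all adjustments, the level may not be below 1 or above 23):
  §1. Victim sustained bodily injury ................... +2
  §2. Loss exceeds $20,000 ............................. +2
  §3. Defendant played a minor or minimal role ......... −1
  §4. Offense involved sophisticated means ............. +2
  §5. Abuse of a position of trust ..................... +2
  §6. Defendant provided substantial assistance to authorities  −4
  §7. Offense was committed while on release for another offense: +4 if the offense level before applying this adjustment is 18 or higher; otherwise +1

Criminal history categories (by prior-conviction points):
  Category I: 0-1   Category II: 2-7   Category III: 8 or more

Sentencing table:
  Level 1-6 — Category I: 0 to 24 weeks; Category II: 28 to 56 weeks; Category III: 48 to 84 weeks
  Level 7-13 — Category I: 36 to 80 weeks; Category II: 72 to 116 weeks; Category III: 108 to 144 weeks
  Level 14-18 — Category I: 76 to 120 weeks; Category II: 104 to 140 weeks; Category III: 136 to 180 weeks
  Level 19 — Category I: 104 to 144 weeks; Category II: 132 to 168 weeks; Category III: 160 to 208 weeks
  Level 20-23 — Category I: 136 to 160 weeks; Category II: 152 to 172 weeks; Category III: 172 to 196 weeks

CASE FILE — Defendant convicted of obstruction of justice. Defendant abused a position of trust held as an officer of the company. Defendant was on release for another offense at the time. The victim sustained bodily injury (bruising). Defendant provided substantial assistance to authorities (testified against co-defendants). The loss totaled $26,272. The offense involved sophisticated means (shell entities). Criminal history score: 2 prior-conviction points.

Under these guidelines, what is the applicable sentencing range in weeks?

Base offense level for obstruction of justice: 18.
§1 applies: 18 + 2 = 20.
§2 applies: 20 + 2 = 22.
§4 applies: 22 + 2 = 24.
§5 applies: 24 + 2 = 26.
§6 applies: 26 − 4 = 22.
§7 applies (level before this adjustment is 22 ≥ 18, so +4): 22 + 4 = 26.
Level 26 exceeds the maximum of 23; capped at 23.
Final offense level: 23.
Criminal history: 2 prior points → Category II (2-7).
Level 23 falls in the 20-23 band.
Grid: Level 20-23 × Category II = 152-172 weeks.

152-172 weeks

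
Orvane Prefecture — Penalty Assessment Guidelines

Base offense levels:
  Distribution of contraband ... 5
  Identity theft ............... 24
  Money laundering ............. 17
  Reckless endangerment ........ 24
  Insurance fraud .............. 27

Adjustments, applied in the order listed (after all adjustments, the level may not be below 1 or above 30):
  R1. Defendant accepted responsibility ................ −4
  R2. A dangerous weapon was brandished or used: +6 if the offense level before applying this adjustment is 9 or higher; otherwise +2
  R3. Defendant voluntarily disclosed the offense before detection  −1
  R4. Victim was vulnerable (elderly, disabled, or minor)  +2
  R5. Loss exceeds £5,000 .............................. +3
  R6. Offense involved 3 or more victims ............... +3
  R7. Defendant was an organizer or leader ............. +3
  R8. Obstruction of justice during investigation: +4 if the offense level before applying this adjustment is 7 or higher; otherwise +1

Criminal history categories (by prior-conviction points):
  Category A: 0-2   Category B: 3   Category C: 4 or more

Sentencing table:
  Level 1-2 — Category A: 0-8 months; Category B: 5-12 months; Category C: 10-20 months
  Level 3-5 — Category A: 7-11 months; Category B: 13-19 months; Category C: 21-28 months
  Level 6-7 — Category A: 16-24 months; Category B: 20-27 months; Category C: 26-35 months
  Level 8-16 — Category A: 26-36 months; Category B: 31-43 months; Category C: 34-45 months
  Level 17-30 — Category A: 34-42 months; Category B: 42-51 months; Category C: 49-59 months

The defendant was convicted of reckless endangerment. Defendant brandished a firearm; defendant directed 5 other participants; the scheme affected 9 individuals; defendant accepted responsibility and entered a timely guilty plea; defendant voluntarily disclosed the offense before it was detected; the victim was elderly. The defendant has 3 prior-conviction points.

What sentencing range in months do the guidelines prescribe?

42-51 months

Base offense level for reckless endangerment: 24.
R1 applies: 24 − 4 = 20.
R2 applies (level before this adjustment is 20 ≥ 9, so +6): 20 + 6 = 26.
R3 applies: 26 − 1 = 25.
R4 applies: 25 + 2 = 27.
R5 does not apply.
R6 applies: 27 + 3 = 30.
R7 applies: 30 + 3 = 33.
R8 does not apply.
Level 33 exceeds the maximum of 30; capped at 30.
Final offense level: 30.
Criminal history: 3 prior points → Category B (3).
Level 30 falls in the 17-30 band.
Grid: Level 17-30 × Category B = 42-51 months.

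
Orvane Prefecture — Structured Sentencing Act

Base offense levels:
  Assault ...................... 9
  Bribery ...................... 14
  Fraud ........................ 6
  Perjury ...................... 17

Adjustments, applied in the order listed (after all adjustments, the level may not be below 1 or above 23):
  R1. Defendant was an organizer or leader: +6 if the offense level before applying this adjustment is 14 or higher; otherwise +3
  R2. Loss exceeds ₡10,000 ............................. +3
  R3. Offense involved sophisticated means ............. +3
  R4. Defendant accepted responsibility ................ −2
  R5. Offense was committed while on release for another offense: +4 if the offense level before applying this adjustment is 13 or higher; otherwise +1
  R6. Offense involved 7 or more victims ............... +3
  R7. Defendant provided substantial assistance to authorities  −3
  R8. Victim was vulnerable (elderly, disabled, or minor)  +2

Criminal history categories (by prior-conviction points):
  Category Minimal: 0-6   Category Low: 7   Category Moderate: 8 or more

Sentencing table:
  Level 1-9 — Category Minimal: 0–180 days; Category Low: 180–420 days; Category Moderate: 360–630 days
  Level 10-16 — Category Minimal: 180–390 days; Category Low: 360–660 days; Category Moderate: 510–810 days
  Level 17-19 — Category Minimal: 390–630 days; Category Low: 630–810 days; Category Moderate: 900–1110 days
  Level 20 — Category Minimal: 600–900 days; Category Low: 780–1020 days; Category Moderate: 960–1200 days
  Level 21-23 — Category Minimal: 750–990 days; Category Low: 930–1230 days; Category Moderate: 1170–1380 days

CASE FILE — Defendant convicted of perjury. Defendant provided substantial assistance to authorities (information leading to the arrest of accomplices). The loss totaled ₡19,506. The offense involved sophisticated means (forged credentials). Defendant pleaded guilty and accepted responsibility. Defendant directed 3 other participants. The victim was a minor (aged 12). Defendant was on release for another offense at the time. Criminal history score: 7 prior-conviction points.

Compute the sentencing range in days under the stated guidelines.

930-1230 days

Base offense level for perjury: 17.
R1 applies (level before this adjustment is 17 ≥ 14, so +6): 17 + 6 = 23.
R2 applies: 23 + 3 = 26.
R3 applies: 26 + 3 = 29.
R4 applies: 29 − 2 = 27.
R5 applies (level before this adjustment is 27 ≥ 13, so +4): 27 + 4 = 31.
R7 applies: 31 − 3 = 28.
R8 applies: 28 + 2 = 30.
Level 30 exceeds the maximum of 23; capped at 23.
Final offense level: 23.
Criminal history: 7 prior points → Category Low (7).
Level 23 falls in the 21-23 band.
Grid: Level 21-23 × Category Low = 930-1230 days.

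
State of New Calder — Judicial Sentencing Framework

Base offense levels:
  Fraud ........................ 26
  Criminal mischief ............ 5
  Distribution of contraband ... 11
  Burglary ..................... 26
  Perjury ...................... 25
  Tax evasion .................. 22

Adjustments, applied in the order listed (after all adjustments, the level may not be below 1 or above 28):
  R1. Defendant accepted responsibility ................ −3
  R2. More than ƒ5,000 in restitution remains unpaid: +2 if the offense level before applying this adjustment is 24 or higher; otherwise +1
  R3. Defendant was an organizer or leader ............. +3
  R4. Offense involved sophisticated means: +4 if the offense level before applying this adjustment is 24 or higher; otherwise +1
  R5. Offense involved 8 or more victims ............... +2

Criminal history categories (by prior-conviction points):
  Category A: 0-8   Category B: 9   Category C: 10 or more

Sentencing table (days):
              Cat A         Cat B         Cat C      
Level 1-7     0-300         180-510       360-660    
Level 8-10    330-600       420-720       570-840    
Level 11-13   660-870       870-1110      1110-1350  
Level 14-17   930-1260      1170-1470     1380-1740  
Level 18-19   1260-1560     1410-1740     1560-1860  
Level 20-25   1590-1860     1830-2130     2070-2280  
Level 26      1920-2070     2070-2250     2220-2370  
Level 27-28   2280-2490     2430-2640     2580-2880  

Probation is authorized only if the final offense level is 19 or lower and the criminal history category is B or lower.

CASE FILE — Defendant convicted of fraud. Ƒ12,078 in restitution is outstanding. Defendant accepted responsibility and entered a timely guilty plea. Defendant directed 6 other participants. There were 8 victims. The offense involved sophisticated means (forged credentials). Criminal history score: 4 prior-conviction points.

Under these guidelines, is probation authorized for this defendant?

Base offense level for fraud: 26.
R1 applies: 26 − 3 = 23.
R2 applies (level before this adjustment is 23 < 24, so +1): 23 + 1 = 24.
R3 applies: 24 + 3 = 27.
R4 applies (level before this adjustment is 27 ≥ 24, so +4): 27 + 4 = 31.
R5 applies: 31 + 2 = 33.
Level 33 exceeds the maximum of 28; capped at 28.
Final offense level: 28.
Criminal history: 4 prior points → Category A (0-8).
Level 28 falls in the 27-28 band.
Grid: Level 27-28 × Category A = 2280-2490 days.
Probation check: level 28 > 19 and category A ≤ B → not eligible.

No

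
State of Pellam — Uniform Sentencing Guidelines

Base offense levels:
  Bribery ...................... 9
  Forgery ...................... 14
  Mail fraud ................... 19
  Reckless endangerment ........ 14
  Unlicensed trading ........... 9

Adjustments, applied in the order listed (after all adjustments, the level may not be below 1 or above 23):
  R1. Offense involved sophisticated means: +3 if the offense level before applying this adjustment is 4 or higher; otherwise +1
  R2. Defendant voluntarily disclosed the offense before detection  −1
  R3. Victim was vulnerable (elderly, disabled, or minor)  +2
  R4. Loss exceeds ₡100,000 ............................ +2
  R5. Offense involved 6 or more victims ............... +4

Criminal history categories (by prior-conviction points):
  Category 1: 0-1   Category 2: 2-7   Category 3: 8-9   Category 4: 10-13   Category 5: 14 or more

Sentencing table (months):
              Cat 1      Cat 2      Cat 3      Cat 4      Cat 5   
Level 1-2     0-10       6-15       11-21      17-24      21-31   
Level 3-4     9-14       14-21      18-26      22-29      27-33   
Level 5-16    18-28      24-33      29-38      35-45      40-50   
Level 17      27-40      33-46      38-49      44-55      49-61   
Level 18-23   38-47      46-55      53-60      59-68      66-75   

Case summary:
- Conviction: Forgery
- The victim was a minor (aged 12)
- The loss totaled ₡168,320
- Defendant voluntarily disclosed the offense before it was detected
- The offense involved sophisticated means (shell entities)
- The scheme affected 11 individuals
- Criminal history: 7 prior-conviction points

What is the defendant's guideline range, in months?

Base offense level for forgery: 14.
R1 applies (level before this adjustment is 14 ≥ 4, so +3): 14 + 3 = 17.
R2 applies: 17 − 1 = 16.
R3 applies: 16 + 2 = 18.
R4 applies: 18 + 2 = 20.
R5 applies: 20 + 4 = 24.
Level 24 exceeds the maximum of 23; capped at 23.
Final offense level: 23.
Criminal history: 7 prior points → Category 2 (2-7).
Level 23 falls in the 18-23 band.
Grid: Level 18-23 × Category 2 = 46-55 months.

46-55 months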